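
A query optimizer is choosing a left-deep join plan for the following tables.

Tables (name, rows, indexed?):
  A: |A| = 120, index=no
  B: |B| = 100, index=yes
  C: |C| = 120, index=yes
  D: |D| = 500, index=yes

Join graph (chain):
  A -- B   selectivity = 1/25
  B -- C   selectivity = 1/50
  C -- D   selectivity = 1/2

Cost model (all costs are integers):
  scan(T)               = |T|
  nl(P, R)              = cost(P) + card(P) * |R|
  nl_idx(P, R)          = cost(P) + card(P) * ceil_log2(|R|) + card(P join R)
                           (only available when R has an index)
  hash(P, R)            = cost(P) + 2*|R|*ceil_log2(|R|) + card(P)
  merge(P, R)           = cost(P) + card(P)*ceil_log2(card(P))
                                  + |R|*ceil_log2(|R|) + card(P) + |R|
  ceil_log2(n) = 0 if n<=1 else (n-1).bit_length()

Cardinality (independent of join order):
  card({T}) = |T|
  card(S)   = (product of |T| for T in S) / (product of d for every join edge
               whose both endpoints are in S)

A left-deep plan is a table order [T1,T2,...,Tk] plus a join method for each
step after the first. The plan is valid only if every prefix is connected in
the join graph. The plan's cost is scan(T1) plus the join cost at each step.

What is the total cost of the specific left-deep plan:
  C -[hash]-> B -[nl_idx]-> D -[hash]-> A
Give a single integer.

125480

step 1: scan C: cost=120, card=120
step 2: join B via hash
    card(P join B) = 120*100/(50) = 240
    cost = 120 + 2*100*7 + 120 = 1640
step 3: join D via nl_idx
    card(P join D) = 240*500/(2) = 60000
    cost = 1640 + 240*9 + 60000 = 63800
step 4: join A via hash
    card(P join A) = 60000*120/(25) = 288000
    cost = 63800 + 2*120*7 + 60000 = 125480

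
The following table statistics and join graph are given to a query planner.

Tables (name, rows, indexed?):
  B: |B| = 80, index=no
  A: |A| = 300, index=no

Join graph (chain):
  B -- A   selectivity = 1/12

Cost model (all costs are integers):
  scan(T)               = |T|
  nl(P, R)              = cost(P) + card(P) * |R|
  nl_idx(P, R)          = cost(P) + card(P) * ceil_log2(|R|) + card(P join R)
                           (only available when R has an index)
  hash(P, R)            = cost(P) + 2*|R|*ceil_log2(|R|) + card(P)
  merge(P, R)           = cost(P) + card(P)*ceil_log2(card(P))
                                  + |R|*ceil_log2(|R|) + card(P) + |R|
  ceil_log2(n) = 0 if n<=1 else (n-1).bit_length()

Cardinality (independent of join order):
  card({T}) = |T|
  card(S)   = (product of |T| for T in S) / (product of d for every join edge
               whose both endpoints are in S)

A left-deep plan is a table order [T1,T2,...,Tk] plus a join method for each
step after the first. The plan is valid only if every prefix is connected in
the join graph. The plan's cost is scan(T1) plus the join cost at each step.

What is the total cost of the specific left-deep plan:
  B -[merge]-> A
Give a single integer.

3720

step 1: scan B: cost=80, card=80
step 2: join A via merge
    card(P join A) = 80*300/(12) = 2000
    cost = 80 + 80*7 + 300*9 + 80 + 300 = 3720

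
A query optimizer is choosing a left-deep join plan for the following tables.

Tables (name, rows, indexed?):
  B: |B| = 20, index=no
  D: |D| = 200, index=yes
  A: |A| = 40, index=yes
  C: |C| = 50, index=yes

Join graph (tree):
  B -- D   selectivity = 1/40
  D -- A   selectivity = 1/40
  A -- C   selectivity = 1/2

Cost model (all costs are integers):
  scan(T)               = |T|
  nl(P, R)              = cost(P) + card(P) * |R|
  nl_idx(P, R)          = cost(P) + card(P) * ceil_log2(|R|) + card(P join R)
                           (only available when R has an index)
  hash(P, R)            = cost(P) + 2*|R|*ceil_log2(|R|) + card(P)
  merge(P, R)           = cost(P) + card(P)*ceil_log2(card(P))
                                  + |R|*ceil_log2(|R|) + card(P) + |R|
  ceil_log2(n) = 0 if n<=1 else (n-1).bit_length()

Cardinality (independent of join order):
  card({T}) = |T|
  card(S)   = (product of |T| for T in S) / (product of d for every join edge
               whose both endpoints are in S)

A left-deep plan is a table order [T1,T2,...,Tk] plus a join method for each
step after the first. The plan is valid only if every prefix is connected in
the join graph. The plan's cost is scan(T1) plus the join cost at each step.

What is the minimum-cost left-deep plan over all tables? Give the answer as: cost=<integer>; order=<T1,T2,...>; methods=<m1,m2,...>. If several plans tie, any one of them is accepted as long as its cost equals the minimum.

Selinger DP (subsets sized 1..n):
  {B}: scan cost=20, card=20
  {D}: scan cost=200, card=200
  {A}: scan cost=40, card=40
  {C}: scan cost=50, card=50
  {BD}: card=100; try (D,nl_idx)→280, (B,hash)→600, (D,merge)→1940, (B,merge)→2120, (D,hash)→3240, (D,nl)→4020 …(+1); best=280 via (D,nl_idx)
  {AD}: card=200; try (D,nl_idx)→560, (A,hash)→880, (A,nl_idx)→1600, (D,merge)→2120, (A,merge)→2280, (D,hash)→3280 …(+2); best=560 via (D,nl_idx)
  {AC}: card=1000; try (A,hash)→580, (C,merge)→670, (C,hash)→680, (A,merge)→680, (C,nl_idx)→1280, (A,nl_idx)→1350 …(+2); best=580 via (A,hash)
  {ABD}: card=100; try (A,hash)→860, (B,hash)→960, (A,nl_idx)→980, (A,merge)→1360, (B,merge)→2480, (A,nl)→4280 …(+1); best=860 via (A,hash)
  {ACD}: card=5000; try (C,hash)→1360, (C,merge)→2710, (D,hash)→4780, (C,nl_idx)→6760, (C,nl)→10560, (D,merge)→13380 …(+2); best=1360 via (C,hash)
  {ABCD}: card=2500; try (C,hash)→1560, (C,merge)→2010, (C,nl_idx)→3960, (C,nl)→5860, (B,hash)→6560, (B,merge)→71480 …(+1); best=1560 via (C,hash)

cost=1560; order=B,D,A,C; methods=nl_idx,hash,hash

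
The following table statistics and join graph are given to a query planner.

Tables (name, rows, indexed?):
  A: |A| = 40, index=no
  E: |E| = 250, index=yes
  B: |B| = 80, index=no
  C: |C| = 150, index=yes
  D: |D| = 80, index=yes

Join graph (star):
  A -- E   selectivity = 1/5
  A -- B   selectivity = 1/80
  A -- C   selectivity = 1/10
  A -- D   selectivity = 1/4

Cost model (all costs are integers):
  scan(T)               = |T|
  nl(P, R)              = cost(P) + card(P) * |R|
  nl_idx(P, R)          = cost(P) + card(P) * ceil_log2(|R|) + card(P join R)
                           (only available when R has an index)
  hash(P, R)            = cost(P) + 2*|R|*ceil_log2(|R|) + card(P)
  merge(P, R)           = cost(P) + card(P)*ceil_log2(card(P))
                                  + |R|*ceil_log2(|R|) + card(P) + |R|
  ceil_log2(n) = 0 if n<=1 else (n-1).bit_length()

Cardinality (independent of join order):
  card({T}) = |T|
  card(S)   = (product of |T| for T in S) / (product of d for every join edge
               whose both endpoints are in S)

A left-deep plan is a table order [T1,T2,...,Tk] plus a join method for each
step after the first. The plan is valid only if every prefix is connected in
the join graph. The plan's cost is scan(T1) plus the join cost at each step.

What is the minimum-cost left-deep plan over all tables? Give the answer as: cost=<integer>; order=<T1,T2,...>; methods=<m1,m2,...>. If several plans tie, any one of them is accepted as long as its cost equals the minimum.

Selinger DP (subsets sized 1..n):
  {A}: scan cost=40, card=40
  {E}: scan cost=250, card=250
  {B}: scan cost=80, card=80
  {C}: scan cost=150, card=150
  {D}: scan cost=80, card=80
  {AE}: card=2000; try (A,hash)→980, (E,nl_idx)→2360, (E,merge)→2570, (A,merge)→2780, (E,hash)→4080, (E,nl)→10040 …(+1); best=980 via (A,hash)
  {AB}: card=40; try (A,hash)→640, (B,merge)→960, (A,merge)→1000, (B,hash)→1200, (B,nl)→3240, (A,nl)→3280; best=640 via (A,hash)
  {AC}: card=600; try (A,hash)→780, (C,nl_idx)→960, (C,merge)→1670, (A,merge)→1780, (C,hash)→2480, (C,nl)→6040 …(+1); best=780 via (A,hash)
  {AD}: card=800; try (A,hash)→640, (D,merge)→960, (A,merge)→1000, (D,nl_idx)→1120, (D,hash)→1200, (D,nl)→3240 …(+1); best=640 via (A,hash)
  {ABE}: card=2000; try (E,nl_idx)→2960, (E,merge)→3170, (B,hash)→4100, (E,hash)→4680, (E,nl)→10640, (B,merge)→25620 …(+1); best=2960 via (E,nl_idx)
  {ACE}: card=30000; try (E,hash)→5380, (C,hash)→5380, (E,merge)→9630, (C,merge)→26330, (E,nl_idx)→35580, (C,nl_idx)→46980 …(+2); best=5380 via (E,hash)
  {ADE}: card=40000; try (D,hash)→4100, (E,hash)→5440, (E,merge)→11690, (D,merge)→25620, (E,nl_idx)→47040, (D,nl_idx)→54980 …(+2); best=4100 via (D,hash)
  {ABC}: card=600; try (C,nl_idx)→1560, (C,merge)→2270, (B,hash)→2500, (C,hash)→3080, (C,nl)→6640, (B,merge)→8020 …(+1); best=1560 via (C,nl_idx)
  {ABD}: card=800; try (D,merge)→1560, (D,nl_idx)→1720, (D,hash)→1800, (B,hash)→2560, (D,nl)→3840, (B,merge)→10080 …(+1); best=1560 via (D,merge)
  {ACD}: card=12000; try (D,hash)→2500, (C,hash)→3840, (D,merge)→8020, (C,merge)→10790, (D,nl_idx)→16980, (C,nl_idx)→19040 …(+2); best=2500 via (D,hash)
  {ABCE}: card=30000; try (E,hash)→6160, (C,hash)→7360, (E,merge)→10410, (C,merge)→28310, (E,nl_idx)→36360, (B,hash)→36500 …(+5); best=6160 via (E,hash)
  {ABDE}: card=40000; try (D,hash)→6080, (E,hash)→6360, (E,merge)→12610, (D,merge)→27600, (B,hash)→45220, (E,nl_idx)→47960 …(+5); best=6080 via (D,hash)
  {ACDE}: card=600000; try (E,hash)→18500, (D,hash)→36500, (C,hash)→46500, (E,merge)→184750, (D,merge)→486020, (C,merge)→685450 …(+6); best=18500 via (E,hash)
  {ABCD}: card=12000; try (D,hash)→3280, (C,hash)→4760, (D,merge)→8800, (C,merge)→11710, (B,hash)→15620, (D,nl_idx)→17760 …(+5); best=3280 via (D,hash)
  {ABCDE}: card=600000; try (E,hash)→19280, (D,hash)→37280, (C,hash)→48480, (E,merge)→185530, (D,merge)→486800, (B,hash)→619620 …(+9); best=19280 via (E,hash)

cost=19280; order=B,A,C,D,E; methods=hash,nl_idx,hash,hash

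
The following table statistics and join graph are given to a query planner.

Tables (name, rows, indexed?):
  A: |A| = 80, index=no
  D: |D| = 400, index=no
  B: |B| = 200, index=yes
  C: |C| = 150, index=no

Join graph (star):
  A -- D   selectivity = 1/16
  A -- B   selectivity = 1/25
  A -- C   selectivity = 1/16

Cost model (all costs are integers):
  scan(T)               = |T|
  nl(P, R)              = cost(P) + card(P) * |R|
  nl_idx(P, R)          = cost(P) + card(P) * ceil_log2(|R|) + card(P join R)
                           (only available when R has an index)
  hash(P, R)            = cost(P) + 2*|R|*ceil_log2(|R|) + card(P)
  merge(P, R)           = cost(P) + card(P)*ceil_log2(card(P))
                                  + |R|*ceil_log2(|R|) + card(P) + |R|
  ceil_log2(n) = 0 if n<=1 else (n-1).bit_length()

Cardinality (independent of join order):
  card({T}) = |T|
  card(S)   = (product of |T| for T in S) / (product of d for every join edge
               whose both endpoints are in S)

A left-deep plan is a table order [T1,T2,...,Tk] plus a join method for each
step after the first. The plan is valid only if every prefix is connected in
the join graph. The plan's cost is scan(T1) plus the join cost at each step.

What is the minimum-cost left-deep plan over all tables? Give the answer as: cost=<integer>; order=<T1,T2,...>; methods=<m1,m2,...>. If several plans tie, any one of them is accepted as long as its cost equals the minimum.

cost=17600; order=A,B,C,D; methods=nl_idx,hash,hash

Selinger DP (subsets sized 1..n):
  {A}: scan cost=80, card=80
  {D}: scan cost=400, card=400
  {B}: scan cost=200, card=200
  {C}: scan cost=150, card=150
  {AD}: card=2000; try (A,hash)→1920, (D,merge)→4720, (A,merge)→5040, (D,hash)→7360, (D,nl)→32080, (A,nl)→32400; best=1920 via (A,hash)
  {AB}: card=640; try (B,nl_idx)→1360, (A,hash)→1520, (B,merge)→2520, (A,merge)→2640, (B,hash)→3360, (B,nl)→16080 …(+1); best=1360 via (B,nl_idx)
  {AC}: card=750; try (A,hash)→1420, (C,merge)→2070, (A,merge)→2140, (C,hash)→2560, (C,nl)→12080, (A,nl)→12150; best=1420 via (A,hash)
  {ABD}: card=16000; try (B,hash)→7120, (D,hash)→9200, (D,merge)→12400, (B,merge)→27720, (B,nl_idx)→33920, (D,nl)→257360 …(+1); best=7120 via (B,hash)
  {ACD}: card=18750; try (C,hash)→6320, (D,hash)→9370, (D,merge)→13670, (C,merge)→27270, (D,nl)→301420, (C,nl)→301920; best=6320 via (C,hash)
  {ABC}: card=6000; try (C,hash)→4400, (B,hash)→5370, (C,merge)→9750, (B,merge)→11470, (B,nl_idx)→13420, (C,nl)→97360 …(+1); best=4400 via (C,hash)
  {ABCD}: card=150000; try (D,hash)→17600, (C,hash)→25520, (B,hash)→28270, (D,merge)→92400, (C,merge)→248470, (B,nl_idx)→306320 …(+4); best=17600 via (D,hash)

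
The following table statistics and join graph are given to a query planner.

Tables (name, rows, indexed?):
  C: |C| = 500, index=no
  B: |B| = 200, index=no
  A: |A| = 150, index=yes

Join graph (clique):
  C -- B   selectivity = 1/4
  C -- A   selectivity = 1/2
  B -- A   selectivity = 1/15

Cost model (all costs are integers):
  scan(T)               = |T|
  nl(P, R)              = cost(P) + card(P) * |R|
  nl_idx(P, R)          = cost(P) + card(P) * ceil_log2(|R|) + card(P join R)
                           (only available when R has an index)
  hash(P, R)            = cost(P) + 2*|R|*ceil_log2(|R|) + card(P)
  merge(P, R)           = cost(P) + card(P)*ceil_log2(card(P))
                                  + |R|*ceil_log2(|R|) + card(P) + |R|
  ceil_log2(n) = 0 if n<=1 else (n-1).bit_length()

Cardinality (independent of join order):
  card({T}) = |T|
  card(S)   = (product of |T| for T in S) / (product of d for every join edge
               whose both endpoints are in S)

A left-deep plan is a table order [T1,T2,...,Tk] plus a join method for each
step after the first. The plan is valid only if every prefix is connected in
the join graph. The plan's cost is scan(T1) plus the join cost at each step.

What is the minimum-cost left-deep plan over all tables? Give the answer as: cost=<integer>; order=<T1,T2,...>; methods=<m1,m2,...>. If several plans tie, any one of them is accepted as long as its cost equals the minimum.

cost=13800; order=B,A,C; methods=hash,hash

Selinger DP (subsets sized 1..n):
  {C}: scan cost=500, card=500
  {B}: scan cost=200, card=200
  {A}: scan cost=150, card=150
  {BC}: card=25000; try (B,hash)→4200, (C,merge)→7000, (B,merge)→7300, (C,hash)→9400, (C,nl)→100200, (B,nl)→100500; best=4200 via (B,hash)
  {AC}: card=37500; try (A,hash)→3400, (C,merge)→6500, (A,merge)→6850, (C,hash)→9300, (A,nl_idx)→42000, (C,nl)→75150 …(+1); best=3400 via (A,hash)
  {AB}: card=2000; try (A,hash)→2800, (B,merge)→3300, (A,merge)→3350, (B,hash)→3500, (A,nl_idx)→3800, (B,nl)→30150 …(+1); best=2800 via (A,hash)
  {ABC}: card=125000; try (C,hash)→13800, (A,hash)→31600, (C,merge)→31800, (B,hash)→44100, (A,nl_idx)→329200, (A,merge)→405550 …(+4); best=13800 via (C,hash)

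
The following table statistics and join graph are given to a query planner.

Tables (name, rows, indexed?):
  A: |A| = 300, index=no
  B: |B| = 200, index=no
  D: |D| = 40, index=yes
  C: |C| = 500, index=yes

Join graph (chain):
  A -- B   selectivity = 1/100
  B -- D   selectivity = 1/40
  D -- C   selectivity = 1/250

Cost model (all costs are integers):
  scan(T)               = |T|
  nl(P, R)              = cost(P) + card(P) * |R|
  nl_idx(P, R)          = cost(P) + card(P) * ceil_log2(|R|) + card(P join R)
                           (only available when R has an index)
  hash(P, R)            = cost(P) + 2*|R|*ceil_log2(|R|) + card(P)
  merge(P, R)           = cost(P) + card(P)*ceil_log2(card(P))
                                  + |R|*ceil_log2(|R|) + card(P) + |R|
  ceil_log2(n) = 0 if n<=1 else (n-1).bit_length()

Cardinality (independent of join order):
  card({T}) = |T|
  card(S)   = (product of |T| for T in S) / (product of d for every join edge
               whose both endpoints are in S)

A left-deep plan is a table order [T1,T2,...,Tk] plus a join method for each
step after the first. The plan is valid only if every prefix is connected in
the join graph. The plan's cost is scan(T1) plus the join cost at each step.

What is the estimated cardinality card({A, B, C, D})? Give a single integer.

Tables in S: A(300), B(200), C(500), D(40)
Edges inside S: A-B(d=100), B-D(d=40), D-C(d=250)
numerator = 300 * 200 * 500 * 40 = 1200000000
denominator = 100 * 40 * 250 = 1000000
card(S) = 1200000000 / 1000000 = 1200

1200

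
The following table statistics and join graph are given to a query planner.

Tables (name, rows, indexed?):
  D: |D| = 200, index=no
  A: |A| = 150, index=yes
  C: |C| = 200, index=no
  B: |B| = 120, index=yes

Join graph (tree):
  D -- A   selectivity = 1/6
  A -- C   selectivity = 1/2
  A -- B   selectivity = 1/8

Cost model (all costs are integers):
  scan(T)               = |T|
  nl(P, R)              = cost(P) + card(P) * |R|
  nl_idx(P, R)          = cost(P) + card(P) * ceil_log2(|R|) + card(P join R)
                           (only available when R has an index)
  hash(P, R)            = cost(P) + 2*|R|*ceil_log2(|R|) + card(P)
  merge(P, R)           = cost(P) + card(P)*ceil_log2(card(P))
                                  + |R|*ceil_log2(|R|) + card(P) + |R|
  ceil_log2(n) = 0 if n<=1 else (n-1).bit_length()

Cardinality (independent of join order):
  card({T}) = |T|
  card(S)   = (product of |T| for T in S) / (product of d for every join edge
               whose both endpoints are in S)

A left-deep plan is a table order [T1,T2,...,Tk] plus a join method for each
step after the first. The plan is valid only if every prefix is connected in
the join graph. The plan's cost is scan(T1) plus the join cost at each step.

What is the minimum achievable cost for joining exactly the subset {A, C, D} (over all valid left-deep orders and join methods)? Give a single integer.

Selinger DP over subsets of {A,C,D}:
  {D}: scan cost=200, card=200
  {A}: scan cost=150, card=150
  {C}: scan cost=200, card=200
  {AD}: card=5000; try (A,hash)→2800, (D,merge)→3300, (A,merge)→3350, (D,hash)→3500, (A,nl_idx)→6800, (D,nl)→30150 …(+1); best=2800 via (A,hash)
  {AC}: card=15000; try (A,hash)→2800, (C,merge)→3300, (A,merge)→3350, (C,hash)→3500, (A,nl_idx)→16800, (C,nl)→30150 …(+1); best=2800 via (A,hash)
  {ACD}: card=500000; try (C,hash)→11000, (D,hash)→21000, (C,merge)→74600, (D,merge)→229600, (C,nl)→1002800, (D,nl)→3002800; best=11000 via (C,hash)

11000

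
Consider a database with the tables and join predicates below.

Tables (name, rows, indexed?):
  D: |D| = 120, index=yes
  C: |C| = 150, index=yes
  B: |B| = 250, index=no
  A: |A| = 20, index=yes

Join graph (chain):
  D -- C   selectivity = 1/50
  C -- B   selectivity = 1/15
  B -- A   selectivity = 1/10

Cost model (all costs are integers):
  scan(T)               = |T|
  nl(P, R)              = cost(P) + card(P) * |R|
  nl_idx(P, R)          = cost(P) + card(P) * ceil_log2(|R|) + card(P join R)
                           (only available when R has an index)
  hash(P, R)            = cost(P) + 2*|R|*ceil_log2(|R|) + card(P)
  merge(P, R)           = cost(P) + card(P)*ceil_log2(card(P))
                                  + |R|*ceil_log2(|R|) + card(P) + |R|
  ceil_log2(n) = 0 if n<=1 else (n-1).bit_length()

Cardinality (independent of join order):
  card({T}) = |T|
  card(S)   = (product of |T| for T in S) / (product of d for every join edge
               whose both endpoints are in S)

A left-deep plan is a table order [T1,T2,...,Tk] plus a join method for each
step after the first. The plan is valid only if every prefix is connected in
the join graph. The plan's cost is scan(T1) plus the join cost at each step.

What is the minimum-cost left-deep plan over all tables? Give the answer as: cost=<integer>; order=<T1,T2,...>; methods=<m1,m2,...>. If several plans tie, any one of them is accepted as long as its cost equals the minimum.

cost=10280; order=B,A,C,D; methods=hash,hash,hash

Selinger DP (subsets sized 1..n):
  {D}: scan cost=120, card=120
  {C}: scan cost=150, card=150
  {B}: scan cost=250, card=250
  {A}: scan cost=20, card=20
  {CD}: card=360; try (C,nl_idx)→1440, (D,nl_idx)→1560, (D,hash)→1980, (C,merge)→2430, (D,merge)→2460, (C,hash)→2640 …(+2); best=1440 via (C,nl_idx)
  {BC}: card=2500; try (C,hash)→2900, (B,merge)→3750, (C,merge)→3850, (B,hash)→4300, (C,nl_idx)→4750, (B,nl)→37650 …(+1); best=2900 via (C,hash)
  {AB}: card=500; try (A,hash)→700, (A,nl_idx)→2000, (B,merge)→2390, (A,merge)→2620, (B,hash)→4040, (B,nl)→5020 …(+1); best=700 via (A,hash)
  {BCD}: card=6000; try (B,hash)→5800, (D,hash)→7080, (B,merge)→7290, (D,nl_idx)→26400, (D,merge)→36360, (B,nl)→91440 …(+1); best=5800 via (B,hash)
  {ABC}: card=5000; try (C,hash)→3600, (A,hash)→5600, (C,merge)→7050, (C,nl_idx)→9700, (A,nl_idx)→20400, (A,merge)→35520 …(+2); best=3600 via (C,hash)
  {ABCD}: card=12000; try (D,hash)→10280, (A,hash)→12000, (A,nl_idx)→47800, (D,nl_idx)→50600, (D,merge)→74560, (A,merge)→89920 …(+2); best=10280 via (D,hash)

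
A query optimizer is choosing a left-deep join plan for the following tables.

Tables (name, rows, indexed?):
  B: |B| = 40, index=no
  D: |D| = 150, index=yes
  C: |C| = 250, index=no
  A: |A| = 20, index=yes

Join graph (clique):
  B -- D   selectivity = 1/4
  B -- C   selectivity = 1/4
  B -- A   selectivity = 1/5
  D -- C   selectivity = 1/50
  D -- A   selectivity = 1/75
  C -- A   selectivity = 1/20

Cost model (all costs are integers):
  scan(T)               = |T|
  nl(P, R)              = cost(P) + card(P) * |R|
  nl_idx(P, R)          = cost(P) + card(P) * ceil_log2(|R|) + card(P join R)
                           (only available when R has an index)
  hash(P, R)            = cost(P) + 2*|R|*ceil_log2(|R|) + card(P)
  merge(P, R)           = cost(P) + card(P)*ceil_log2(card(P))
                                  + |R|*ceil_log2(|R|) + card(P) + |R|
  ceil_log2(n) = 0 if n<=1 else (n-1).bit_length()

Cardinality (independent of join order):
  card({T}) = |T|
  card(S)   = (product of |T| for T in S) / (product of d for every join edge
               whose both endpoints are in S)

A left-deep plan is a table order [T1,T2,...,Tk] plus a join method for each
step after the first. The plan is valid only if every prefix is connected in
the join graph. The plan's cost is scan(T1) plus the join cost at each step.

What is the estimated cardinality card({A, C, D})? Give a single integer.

Tables in S: A(20), C(250), D(150)
Edges inside S: D-C(d=50), D-A(d=75), C-A(d=20)
numerator = 20 * 250 * 150 = 750000
denominator = 50 * 75 * 20 = 75000
card(S) = 750000 / 75000 = 10

10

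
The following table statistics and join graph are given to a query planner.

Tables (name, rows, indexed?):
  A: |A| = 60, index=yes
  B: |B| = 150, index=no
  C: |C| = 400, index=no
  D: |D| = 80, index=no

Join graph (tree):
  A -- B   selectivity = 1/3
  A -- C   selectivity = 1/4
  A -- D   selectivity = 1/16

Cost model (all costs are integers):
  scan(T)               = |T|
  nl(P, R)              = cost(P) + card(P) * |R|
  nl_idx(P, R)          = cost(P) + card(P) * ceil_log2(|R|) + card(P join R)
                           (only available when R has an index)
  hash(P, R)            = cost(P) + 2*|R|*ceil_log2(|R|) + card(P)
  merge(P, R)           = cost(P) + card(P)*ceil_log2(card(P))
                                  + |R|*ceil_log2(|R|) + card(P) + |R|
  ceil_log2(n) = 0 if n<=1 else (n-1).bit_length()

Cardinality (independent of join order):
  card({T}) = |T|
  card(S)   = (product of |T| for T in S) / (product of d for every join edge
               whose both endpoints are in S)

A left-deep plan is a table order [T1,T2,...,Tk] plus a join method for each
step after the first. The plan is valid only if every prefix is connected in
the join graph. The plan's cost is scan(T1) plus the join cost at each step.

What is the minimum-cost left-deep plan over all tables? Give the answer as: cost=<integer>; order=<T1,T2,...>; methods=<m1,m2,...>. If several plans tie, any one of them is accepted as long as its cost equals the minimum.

Selinger DP (subsets sized 1..n):
  {A}: scan cost=60, card=60
  {B}: scan cost=150, card=150
  {C}: scan cost=400, card=400
  {D}: scan cost=80, card=80
  {AB}: card=3000; try (A,hash)→1020, (B,merge)→1830, (A,merge)→1920, (B,hash)→2520, (A,nl_idx)→4050, (B,nl)→9060 …(+1); best=1020 via (A,hash)
  {AC}: card=6000; try (A,hash)→1520, (C,merge)→4480, (A,merge)→4820, (C,hash)→7320, (A,nl_idx)→8800, (C,nl)→24060 …(+1); best=1520 via (A,hash)
  {AD}: card=300; try (A,nl_idx)→860, (A,hash)→880, (D,merge)→1120, (A,merge)→1140, (D,hash)→1240, (D,nl)→4860 …(+1); best=860 via (A,nl_idx)
  {ABC}: card=300000; try (B,hash)→9920, (C,hash)→11220, (C,merge)→44020, (B,merge)→86870, (B,nl)→901520, (C,nl)→1201020; best=9920 via (B,hash)
  {ABD}: card=15000; try (B,hash)→3560, (D,hash)→5140, (B,merge)→5210, (D,merge)→40660, (B,nl)→45860, (D,nl)→241020; best=3560 via (B,hash)
  {ACD}: card=30000; try (C,merge)→7860, (C,hash)→8360, (D,hash)→8640, (D,merge)→86160, (C,nl)→120860, (D,nl)→481520; best=7860 via (C,merge)
  {ABCD}: card=1500000; try (C,hash)→25760, (B,hash)→40260, (C,merge)→232560, (D,hash)→311040, (B,merge)→489210, (B,nl)→4507860 …(+3); best=25760 via (C,hash)

cost=25760; order=D,A,B,C; methods=nl_idx,hash,hash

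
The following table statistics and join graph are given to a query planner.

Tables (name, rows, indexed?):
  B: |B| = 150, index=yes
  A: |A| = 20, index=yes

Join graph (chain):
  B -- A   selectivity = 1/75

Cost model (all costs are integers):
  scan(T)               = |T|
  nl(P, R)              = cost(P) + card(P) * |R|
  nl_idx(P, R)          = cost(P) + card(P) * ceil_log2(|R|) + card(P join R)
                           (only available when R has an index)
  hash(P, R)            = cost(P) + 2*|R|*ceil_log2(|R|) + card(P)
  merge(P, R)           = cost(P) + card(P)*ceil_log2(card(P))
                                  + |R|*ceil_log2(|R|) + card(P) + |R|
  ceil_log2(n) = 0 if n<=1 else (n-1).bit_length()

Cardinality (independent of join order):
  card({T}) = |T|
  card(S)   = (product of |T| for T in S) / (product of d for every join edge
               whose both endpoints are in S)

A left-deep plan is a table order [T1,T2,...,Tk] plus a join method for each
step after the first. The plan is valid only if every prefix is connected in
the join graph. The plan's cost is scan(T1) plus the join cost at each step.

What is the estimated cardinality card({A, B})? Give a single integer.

40

Tables in S: A(20), B(150)
Edges inside S: B-A(d=75)
numerator = 20 * 150 = 3000
denominator = 75 = 75
card(S) = 3000 / 75 = 40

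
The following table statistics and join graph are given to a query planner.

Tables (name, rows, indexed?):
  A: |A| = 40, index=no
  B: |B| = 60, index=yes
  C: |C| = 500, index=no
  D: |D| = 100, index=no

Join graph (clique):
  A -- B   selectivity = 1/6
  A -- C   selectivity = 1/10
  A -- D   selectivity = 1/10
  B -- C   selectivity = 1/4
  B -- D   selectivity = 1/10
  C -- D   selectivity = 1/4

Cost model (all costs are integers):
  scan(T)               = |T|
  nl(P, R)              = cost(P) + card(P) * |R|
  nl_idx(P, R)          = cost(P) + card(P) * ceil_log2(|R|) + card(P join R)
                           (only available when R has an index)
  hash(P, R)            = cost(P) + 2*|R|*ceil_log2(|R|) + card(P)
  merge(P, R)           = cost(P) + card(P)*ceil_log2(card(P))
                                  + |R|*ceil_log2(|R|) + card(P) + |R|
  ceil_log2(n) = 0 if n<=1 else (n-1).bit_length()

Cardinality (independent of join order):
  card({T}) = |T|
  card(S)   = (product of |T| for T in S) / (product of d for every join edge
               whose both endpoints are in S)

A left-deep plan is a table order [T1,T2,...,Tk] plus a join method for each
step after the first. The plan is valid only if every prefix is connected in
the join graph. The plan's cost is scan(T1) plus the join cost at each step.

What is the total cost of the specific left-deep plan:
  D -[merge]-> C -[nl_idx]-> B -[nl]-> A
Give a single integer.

step 1: scan D: cost=100, card=100
step 2: join C via merge
    card(P join C) = 100*500/(4) = 12500
    cost = 100 + 100*7 + 500*9 + 100 + 500 = 5900
step 3: join B via nl_idx
    card(P join B) = 12500*60/(4*10) = 18750
    cost = 5900 + 12500*6 + 18750 = 99650
step 4: join A via nl
    card(P join A) = 18750*40/(6*10*10) = 1250
    cost = 99650 + 18750*40 = 849650

849650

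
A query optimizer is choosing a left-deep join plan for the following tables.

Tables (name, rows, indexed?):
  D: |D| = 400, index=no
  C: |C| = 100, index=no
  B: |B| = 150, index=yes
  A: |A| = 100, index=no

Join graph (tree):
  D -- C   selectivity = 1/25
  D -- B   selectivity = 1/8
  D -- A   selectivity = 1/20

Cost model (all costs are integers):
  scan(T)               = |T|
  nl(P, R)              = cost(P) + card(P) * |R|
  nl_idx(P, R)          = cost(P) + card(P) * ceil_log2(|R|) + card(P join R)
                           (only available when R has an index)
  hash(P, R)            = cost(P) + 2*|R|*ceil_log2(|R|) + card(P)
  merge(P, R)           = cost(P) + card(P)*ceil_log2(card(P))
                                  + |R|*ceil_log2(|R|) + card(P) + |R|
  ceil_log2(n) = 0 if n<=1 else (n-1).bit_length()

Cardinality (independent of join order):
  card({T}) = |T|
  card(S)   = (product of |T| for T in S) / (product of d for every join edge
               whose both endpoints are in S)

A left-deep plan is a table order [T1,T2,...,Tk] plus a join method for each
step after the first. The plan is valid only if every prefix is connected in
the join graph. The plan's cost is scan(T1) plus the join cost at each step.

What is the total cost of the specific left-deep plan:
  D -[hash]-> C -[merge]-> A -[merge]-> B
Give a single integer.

135550

step 1: scan D: cost=400, card=400
step 2: join C via hash
    card(P join C) = 400*100/(25) = 1600
    cost = 400 + 2*100*7 + 400 = 2200
step 3: join A via merge
    card(P join A) = 1600*100/(20) = 8000
    cost = 2200 + 1600*11 + 100*7 + 1600 + 100 = 22200
step 4: join B via merge
    card(P join B) = 8000*150/(8) = 150000
    cost = 22200 + 8000*13 + 150*8 + 8000 + 150 = 135550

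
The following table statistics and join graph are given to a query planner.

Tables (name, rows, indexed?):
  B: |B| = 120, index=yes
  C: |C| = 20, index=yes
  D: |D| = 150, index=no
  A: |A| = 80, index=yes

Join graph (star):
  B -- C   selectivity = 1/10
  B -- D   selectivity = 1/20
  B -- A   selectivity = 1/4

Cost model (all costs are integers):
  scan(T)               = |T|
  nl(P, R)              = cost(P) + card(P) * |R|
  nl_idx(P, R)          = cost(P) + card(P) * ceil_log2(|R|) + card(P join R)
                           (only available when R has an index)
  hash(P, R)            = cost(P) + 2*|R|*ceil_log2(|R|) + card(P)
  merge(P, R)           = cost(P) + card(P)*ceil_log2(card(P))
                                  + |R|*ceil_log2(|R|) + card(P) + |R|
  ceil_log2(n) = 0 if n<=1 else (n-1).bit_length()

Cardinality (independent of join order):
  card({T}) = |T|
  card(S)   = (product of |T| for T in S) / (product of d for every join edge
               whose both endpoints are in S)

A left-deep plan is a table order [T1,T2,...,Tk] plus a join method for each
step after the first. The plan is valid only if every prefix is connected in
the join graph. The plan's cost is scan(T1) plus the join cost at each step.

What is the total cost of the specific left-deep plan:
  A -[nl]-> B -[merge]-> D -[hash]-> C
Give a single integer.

step 1: scan A: cost=80, card=80
step 2: join B via nl
    card(P join B) = 80*120/(4) = 2400
    cost = 80 + 80*120 = 9680
step 3: join D via merge
    card(P join D) = 2400*150/(20) = 18000
    cost = 9680 + 2400*12 + 150*8 + 2400 + 150 = 42230
step 4: join C via hash
    card(P join C) = 18000*20/(10) = 36000
    cost = 42230 + 2*20*5 + 18000 = 60430

60430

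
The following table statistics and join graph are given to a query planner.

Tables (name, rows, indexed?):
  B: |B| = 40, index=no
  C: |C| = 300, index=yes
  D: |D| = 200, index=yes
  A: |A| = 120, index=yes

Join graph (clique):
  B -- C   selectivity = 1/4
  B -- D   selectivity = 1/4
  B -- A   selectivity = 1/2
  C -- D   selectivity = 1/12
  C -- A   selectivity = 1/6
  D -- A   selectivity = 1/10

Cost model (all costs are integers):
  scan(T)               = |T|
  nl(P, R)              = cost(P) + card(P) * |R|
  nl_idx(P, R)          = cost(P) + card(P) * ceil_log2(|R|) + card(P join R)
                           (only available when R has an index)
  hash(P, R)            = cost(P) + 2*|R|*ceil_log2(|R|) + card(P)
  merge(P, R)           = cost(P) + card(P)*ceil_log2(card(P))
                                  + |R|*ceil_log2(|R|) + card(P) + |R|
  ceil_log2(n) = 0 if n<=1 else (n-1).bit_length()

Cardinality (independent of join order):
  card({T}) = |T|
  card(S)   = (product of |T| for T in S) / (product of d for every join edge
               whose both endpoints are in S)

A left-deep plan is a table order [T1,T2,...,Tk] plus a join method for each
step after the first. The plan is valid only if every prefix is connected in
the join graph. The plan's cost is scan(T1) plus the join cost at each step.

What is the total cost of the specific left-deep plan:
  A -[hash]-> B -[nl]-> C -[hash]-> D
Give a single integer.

step 1: scan A: cost=120, card=120
step 2: join B via hash
    card(P join B) = 120*40/(2) = 2400
    cost = 120 + 2*40*6 + 120 = 720
step 3: join C via nl
    card(P join C) = 2400*300/(4*6) = 30000
    cost = 720 + 2400*300 = 720720
step 4: join D via hash
    card(P join D) = 30000*200/(4*12*10) = 12500
    cost = 720720 + 2*200*8 + 30000 = 753920

753920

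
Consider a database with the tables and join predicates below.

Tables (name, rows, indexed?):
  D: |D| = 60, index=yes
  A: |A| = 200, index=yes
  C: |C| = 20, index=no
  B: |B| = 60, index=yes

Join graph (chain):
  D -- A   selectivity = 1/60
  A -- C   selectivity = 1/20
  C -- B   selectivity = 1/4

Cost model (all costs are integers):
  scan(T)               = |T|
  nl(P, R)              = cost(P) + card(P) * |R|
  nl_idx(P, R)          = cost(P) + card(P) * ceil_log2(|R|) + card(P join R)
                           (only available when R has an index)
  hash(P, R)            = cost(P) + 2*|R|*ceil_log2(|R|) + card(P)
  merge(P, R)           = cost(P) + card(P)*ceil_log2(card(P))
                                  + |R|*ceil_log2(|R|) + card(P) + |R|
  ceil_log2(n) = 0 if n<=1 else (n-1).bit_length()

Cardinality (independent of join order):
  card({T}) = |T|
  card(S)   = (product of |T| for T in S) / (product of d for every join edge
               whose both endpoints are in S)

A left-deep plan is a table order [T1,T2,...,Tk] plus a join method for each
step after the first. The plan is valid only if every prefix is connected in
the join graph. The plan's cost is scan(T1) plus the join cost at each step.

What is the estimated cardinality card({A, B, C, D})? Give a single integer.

3000

Tables in S: A(200), B(60), C(20), D(60)
Edges inside S: D-A(d=60), A-C(d=20), C-B(d=4)
numerator = 200 * 60 * 20 * 60 = 14400000
denominator = 60 * 20 * 4 = 4800
card(S) = 14400000 / 4800 = 3000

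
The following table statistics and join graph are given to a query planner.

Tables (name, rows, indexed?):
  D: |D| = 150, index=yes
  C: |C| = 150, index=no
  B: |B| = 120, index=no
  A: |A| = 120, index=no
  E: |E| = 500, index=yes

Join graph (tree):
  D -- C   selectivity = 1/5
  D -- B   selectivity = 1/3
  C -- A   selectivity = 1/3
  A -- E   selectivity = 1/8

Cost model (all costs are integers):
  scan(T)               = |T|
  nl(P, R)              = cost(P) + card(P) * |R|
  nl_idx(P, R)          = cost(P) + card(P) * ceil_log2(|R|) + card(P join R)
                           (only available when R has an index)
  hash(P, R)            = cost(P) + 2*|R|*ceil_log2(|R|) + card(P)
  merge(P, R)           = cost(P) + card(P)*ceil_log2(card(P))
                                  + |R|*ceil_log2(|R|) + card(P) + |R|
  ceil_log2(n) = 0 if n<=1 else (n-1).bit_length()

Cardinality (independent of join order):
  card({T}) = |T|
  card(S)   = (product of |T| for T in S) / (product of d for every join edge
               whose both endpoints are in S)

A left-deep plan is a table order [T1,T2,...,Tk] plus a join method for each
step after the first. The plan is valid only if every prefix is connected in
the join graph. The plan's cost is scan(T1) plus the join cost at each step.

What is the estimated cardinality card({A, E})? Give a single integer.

7500

Tables in S: A(120), E(500)
Edges inside S: A-E(d=8)
numerator = 120 * 500 = 60000
denominator = 8 = 8
card(S) = 60000 / 8 = 7500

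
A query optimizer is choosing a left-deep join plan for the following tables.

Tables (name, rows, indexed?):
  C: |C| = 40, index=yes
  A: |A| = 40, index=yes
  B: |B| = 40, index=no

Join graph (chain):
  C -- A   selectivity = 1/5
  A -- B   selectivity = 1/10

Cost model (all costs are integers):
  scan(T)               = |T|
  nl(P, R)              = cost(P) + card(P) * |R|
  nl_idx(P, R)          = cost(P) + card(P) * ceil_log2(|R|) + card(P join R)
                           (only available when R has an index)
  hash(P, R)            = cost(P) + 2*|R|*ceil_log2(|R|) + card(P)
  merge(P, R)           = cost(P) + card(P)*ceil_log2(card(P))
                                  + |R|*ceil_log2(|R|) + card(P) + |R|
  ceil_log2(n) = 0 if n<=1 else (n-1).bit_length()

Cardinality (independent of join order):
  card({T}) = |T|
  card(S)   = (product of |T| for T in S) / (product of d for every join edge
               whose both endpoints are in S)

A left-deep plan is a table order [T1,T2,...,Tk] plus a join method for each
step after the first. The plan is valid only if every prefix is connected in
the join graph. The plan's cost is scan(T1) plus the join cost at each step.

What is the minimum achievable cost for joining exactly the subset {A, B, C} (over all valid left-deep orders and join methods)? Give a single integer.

1080

Selinger DP over subsets of {A,B,C}:
  {C}: scan cost=40, card=40
  {A}: scan cost=40, card=40
  {B}: scan cost=40, card=40
  {AC}: card=320; try (C,hash)→560, (A,hash)→560, (C,merge)→600, (C,nl_idx)→600, (A,merge)→600, (A,nl_idx)→600 …(+2); best=560 via (C,hash)
  {AB}: card=160; try (A,nl_idx)→440, (B,hash)→560, (A,hash)→560, (B,merge)→600, (A,merge)→600, (B,nl)→1640 …(+1); best=440 via (A,nl_idx)
  {ABC}: card=1280; try (C,hash)→1080, (B,hash)→1360, (C,merge)→2160, (C,nl_idx)→2680, (B,merge)→4040, (C,nl)→6840 …(+1); best=1080 via (C,hash)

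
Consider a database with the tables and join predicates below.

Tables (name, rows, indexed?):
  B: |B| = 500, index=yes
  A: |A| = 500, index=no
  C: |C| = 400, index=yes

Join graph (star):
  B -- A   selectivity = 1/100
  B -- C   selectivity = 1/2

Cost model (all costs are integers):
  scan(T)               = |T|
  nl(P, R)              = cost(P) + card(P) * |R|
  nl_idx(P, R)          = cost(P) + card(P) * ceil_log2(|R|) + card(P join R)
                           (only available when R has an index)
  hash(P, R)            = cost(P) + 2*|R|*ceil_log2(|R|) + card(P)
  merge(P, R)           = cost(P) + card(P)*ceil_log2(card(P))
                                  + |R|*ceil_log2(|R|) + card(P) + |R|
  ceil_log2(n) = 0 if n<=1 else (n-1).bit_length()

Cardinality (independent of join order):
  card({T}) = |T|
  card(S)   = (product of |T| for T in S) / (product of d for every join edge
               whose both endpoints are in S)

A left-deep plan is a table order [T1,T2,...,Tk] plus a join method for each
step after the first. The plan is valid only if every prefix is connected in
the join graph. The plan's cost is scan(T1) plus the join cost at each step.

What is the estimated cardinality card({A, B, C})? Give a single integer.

Tables in S: A(500), B(500), C(400)
Edges inside S: B-A(d=100), B-C(d=2)
numerator = 500 * 500 * 400 = 100000000
denominator = 100 * 2 = 200
card(S) = 100000000 / 200 = 500000

500000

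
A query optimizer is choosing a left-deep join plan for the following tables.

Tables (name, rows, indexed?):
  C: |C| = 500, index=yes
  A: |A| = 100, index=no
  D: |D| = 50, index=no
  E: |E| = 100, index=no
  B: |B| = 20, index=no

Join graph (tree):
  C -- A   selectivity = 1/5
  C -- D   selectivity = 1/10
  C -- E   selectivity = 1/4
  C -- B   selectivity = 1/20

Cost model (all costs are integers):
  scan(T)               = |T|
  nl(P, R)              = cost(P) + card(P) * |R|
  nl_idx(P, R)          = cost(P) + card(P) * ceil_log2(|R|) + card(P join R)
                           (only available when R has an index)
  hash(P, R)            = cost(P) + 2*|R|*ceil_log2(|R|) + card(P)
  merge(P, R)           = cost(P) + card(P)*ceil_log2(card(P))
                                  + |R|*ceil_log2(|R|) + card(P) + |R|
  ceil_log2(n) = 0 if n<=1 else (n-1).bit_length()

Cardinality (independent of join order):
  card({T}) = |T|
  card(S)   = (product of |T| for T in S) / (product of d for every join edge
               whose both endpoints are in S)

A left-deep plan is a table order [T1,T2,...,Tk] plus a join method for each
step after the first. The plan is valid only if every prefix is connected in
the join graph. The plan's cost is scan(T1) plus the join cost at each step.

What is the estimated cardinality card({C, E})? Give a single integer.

12500

Tables in S: C(500), E(100)
Edges inside S: C-E(d=4)
numerator = 500 * 100 = 50000
denominator = 4 = 4
card(S) = 50000 / 4 = 12500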